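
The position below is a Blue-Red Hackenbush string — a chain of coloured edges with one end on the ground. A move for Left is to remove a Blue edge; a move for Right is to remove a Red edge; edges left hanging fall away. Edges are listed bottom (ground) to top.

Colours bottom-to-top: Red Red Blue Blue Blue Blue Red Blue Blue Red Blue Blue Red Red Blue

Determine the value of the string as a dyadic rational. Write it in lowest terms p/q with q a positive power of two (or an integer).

-8781/8192

1 of 15 · R · max L −∞ · min R 0 = -1
2 of 15 · RR · max L −∞ · min R -1 = -2
3 of 15 · RRB · max L -2 · min R -1 = -3/2
4 of 15 · RRBB · max L -3/2 · min R -1 = -5/4
5 of 15 · RRBBB · max L -5/4 · min R -1 = -9/8
6 of 15 · RRBBBB · max L -9/8 · min R -1 = -17/16
7 of 15 · RRBBBBR · max L -9/8 · min R -17/16 = -35/32
8 of 15 · RRBBBBRB · max L -35/32 · min R -17/16 = -69/64
9 of 15 · RRBBBBRBB · max L -69/64 · min R -17/16 = -137/128
10 of 15 · RRBBBBRBBR · max L -69/64 · min R -137/128 = -275/256
11 of 15 · RRBBBBRBBRB · max L -275/256 · min R -137/128 = -549/512
12 of 15 · RRBBBBRBBRBB · max L -549/512 · min R -137/128 = -1097/1024
13 of 15 · RRBBBBRBBRBBR · max L -549/512 · min R -1097/1024 = -2195/2048
14 of 15 · RRBBBBRBBRBBRR · max L -549/512 · min R -2195/2048 = -4391/4096
15 of 15 · RRBBBBRBBRBBRRB · max L -4391/4096 · min R -2195/2048 = -8781/8192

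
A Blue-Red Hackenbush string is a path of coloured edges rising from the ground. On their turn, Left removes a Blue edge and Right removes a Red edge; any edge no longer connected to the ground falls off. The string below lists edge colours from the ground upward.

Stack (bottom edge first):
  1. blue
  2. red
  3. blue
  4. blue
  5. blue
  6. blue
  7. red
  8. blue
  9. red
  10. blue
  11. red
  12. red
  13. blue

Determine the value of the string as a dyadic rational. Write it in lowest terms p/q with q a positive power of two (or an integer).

3923/4096

Recurse on prefixes of the 13-edge string blue red blue blue blue blue red blue red blue red red blue:
b: Left { 0 }, Right { none } = simplest 1
br: Left { 0 }, Right { 1 } = simplest 1/2
brb: Left { 0,1/2 }, Right { 1 } = simplest 3/4
brbb: Left { 0,1/2,3/4 }, Right { 1 } = simplest 7/8
brbbb: Left { 0,1/2,3/4,7/8 }, Right { 1 } = simplest 15/16
brbbbb: Left { 0,1/2,3/4,7/8,15/16 }, Right { 1 } = simplest 31/32
brbbbbr: Left { 0,1/2,3/4,7/8,15/16 }, Right { 31/32,1 } = simplest 61/64
brbbbbrb: Left { 0,1/2,3/4,7/8,15/16,61/64 }, Right { 31/32,1 } = simplest 123/128
brbbbbrbr: Left { 0,1/2,3/4,7/8,15/16,61/64 }, Right { 123/128,31/32,1 } = simplest 245/256
brbbbbrbrb: Left { 0,1/2,3/4,7/8,15/16,61/64,245/256 }, Right { 123/128,31/32,1 } = simplest 491/512
brbbbbrbrbr: Left { 0,1/2,3/4,7/8,15/16,61/64,245/256 }, Right { 491/512,123/128,31/32,1 } = simplest 981/1024
brbbbbrbrbrr: Left { 0,1/2,3/4,7/8,15/16,61/64,245/256 }, Right { 981/1024,491/512,123/128,31/32,1 } = simplest 1961/2048
brbbbbrbrbrrb: Left { 0,1/2,3/4,7/8,15/16,61/64,245/256,1961/2048 }, Right { 981/1024,491/512,123/128,31/32,1 } = simplest 3923/4096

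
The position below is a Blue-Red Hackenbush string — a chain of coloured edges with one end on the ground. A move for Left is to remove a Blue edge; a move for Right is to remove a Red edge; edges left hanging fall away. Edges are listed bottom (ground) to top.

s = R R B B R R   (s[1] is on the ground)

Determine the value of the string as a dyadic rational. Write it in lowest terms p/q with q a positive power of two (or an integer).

-23/16

val_1 [R]  L=[(no moves)]  R=[0]  — -1
val_2 [RR]  L=[(no moves)]  R=[-1,0]  — -2
val_3 [RRB]  L=[-2]  R=[-1,0]  — -3/2
val_4 [RRBB]  L=[-2,-3/2]  R=[-1,0]  — -5/4
val_5 [RRBBR]  L=[-2,-3/2]  R=[-5/4,-1,0]  — -11/8
val_6 [RRBBRR]  L=[-2,-3/2]  R=[-11/8,-5/4,-1,0]  — -23/16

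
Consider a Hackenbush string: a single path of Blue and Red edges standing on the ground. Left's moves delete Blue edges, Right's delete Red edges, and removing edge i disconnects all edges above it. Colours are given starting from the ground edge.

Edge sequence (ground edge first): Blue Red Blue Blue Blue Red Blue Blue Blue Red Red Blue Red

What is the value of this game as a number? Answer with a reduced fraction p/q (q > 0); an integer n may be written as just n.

val(B) = { 0 | — } -> 1
val(BR) = { 0 | 1 } -> 1/2
val(BRB) = { 0,1/2 | 1 } -> 3/4
val(BRBB) = { 0,1/2,3/4 | 1 } -> 7/8
val(BRBBB) = { 0,1/2,3/4,7/8 | 1 } -> 15/16
val(BRBBBR) = { 0,1/2,3/4,7/8 | 15/16,1 } -> 29/32
val(BRBBBRB) = { 0,1/2,3/4,7/8,29/32 | 15/16,1 } -> 59/64
val(BRBBBRBB) = { 0,1/2,3/4,7/8,29/32,59/64 | 15/16,1 } -> 119/128
val(BRBBBRBBB) = { 0,1/2,3/4,7/8,29/32,59/64,119/128 | 15/16,1 } -> 239/256
val(BRBBBRBBBR) = { 0,1/2,3/4,7/8,29/32,59/64,119/128 | 239/256,15/16,1 } -> 477/512
val(BRBBBRBBBRR) = { 0,1/2,3/4,7/8,29/32,59/64,119/128 | 477/512,239/256,15/16,1 } -> 953/1024
val(BRBBBRBBBRRB) = { 0,1/2,3/4,7/8,29/32,59/64,119/128,953/1024 | 477/512,239/256,15/16,1 } -> 1907/2048
val(BRBBBRBBBRRBR) = { 0,1/2,3/4,7/8,29/32,59/64,119/128,953/1024 | 1907/2048,477/512,239/256,15/16,1 } -> 3813/4096

3813/4096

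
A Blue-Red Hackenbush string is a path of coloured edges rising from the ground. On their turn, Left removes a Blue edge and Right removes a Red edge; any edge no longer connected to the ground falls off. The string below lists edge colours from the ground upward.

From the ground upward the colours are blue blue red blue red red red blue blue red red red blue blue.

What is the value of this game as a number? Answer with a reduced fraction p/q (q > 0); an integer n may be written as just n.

value(b) = { 0 | (no moves) } gives 1
value(bb) = { 0; 1 | (no moves) } gives 2
value(bbr) = { 0; 1 | 2 } gives 3/2
value(bbrb) = { 0; 1; 3/2 | 2 } gives 7/4
value(bbrbr) = { 0; 1; 3/2 | 7/4; 2 } gives 13/8
value(bbrbrr) = { 0; 1; 3/2 | 13/8; 7/4; 2 } gives 25/16
value(bbrbrrr) = { 0; 1; 3/2 | 25/16; 13/8; 7/4; 2 } gives 49/32
value(bbrbrrrb) = { 0; 1; 3/2; 49/32 | 25/16; 13/8; 7/4; 2 } gives 99/64
value(bbrbrrrbb) = { 0; 1; 3/2; 49/32; 99/64 | 25/16; 13/8; 7/4; 2 } gives 199/128
value(bbrbrrrbbr) = { 0; 1; 3/2; 49/32; 99/64 | 199/128; 25/16; 13/8; 7/4; 2 } gives 397/256
value(bbrbrrrbbrr) = { 0; 1; 3/2; 49/32; 99/64 | 397/256; 199/128; 25/16; 13/8; 7/4; 2 } gives 793/512
value(bbrbrrrbbrrr) = { 0; 1; 3/2; 49/32; 99/64 | 793/512; 397/256; 199/128; 25/16; 13/8; 7/4; 2 } gives 1585/1024
value(bbrbrrrbbrrrb) = { 0; 1; 3/2; 49/32; 99/64; 1585/1024 | 793/512; 397/256; 199/128; 25/16; 13/8; 7/4; 2 } gives 3171/2048
value(bbrbrrrbbrrrbb) = { 0; 1; 3/2; 49/32; 99/64; 1585/1024; 3171/2048 | 793/512; 397/256; 199/128; 25/16; 13/8; 7/4; 2 } gives 6343/4096

6343/4096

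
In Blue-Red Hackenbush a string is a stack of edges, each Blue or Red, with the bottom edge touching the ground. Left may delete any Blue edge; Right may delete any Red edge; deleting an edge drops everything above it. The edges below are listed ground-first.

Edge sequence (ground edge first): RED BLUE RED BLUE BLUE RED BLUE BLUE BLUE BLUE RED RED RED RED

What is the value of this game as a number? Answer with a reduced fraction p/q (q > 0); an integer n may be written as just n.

step 1: add RED to get R; options L={ — } R={ 0 } → -1
step 2: add BLUE to get RB; options L={ -1 } R={ 0 } → -1/2
step 3: add RED to get RBR; options L={ -1 } R={ -1/2; 0 } → -3/4
step 4: add BLUE to get RBRB; options L={ -1; -3/4 } R={ -1/2; 0 } → -5/8
step 5: add BLUE to get RBRBB; options L={ -1; -3/4; -5/8 } R={ -1/2; 0 } → -9/16
step 6: add RED to get RBRBBR; options L={ -1; -3/4; -5/8 } R={ -9/16; -1/2; 0 } → -19/32
step 7: add BLUE to get RBRBBRB; options L={ -1; -3/4; -5/8; -19/32 } R={ -9/16; -1/2; 0 } → -37/64
step 8: add BLUE to get RBRBBRBB; options L={ -1; -3/4; -5/8; -19/32; -37/64 } R={ -9/16; -1/2; 0 } → -73/128
step 9: add BLUE to get RBRBBRBBB; options L={ -1; -3/4; -5/8; -19/32; -37/64; -73/128 } R={ -9/16; -1/2; 0 } → -145/256
step 10: add BLUE to get RBRBBRBBBB; options L={ -1; -3/4; -5/8; -19/32; -37/64; -73/128; -145/256 } R={ -9/16; -1/2; 0 } → -289/512
step 11: add RED to get RBRBBRBBBBR; options L={ -1; -3/4; -5/8; -19/32; -37/64; -73/128; -145/256 } R={ -289/512; -9/16; -1/2; 0 } → -579/1024
step 12: add RED to get RBRBBRBBBBRR; options L={ -1; -3/4; -5/8; -19/32; -37/64; -73/128; -145/256 } R={ -579/1024; -289/512; -9/16; -1/2; 0 } → -1159/2048
step 13: add RED to get RBRBBRBBBBRRR; options L={ -1; -3/4; -5/8; -19/32; -37/64; -73/128; -145/256 } R={ -1159/2048; -579/1024; -289/512; -9/16; -1/2; 0 } → -2319/4096
step 14: add RED to get RBRBBRBBBBRRRR; options L={ -1; -3/4; -5/8; -19/32; -37/64; -73/128; -145/256 } R={ -2319/4096; -1159/2048; -579/1024; -289/512; -9/16; -1/2; 0 } → -4639/8192

-4639/8192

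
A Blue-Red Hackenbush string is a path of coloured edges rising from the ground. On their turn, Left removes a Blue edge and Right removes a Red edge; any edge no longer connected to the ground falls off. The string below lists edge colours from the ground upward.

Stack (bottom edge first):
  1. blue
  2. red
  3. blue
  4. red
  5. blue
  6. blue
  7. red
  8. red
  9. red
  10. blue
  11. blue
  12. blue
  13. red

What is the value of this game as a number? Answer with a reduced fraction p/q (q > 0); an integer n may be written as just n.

edge 1 of 13 (blue): { 0 | — } ⇒ 1
edge 2 of 13 (red): { 0 | 1 } ⇒ 1/2
edge 3 of 13 (blue): { 0, 1/2 | 1 } ⇒ 3/4
edge 4 of 13 (red): { 0, 1/2 | 3/4, 1 } ⇒ 5/8
edge 5 of 13 (blue): { 0, 1/2, 5/8 | 3/4, 1 } ⇒ 11/16
edge 6 of 13 (blue): { 0, 1/2, 5/8, 11/16 | 3/4, 1 } ⇒ 23/32
edge 7 of 13 (red): { 0, 1/2, 5/8, 11/16 | 23/32, 3/4, 1 } ⇒ 45/64
edge 8 of 13 (red): { 0, 1/2, 5/8, 11/16 | 45/64, 23/32, 3/4, 1 } ⇒ 89/128
edge 9 of 13 (red): { 0, 1/2, 5/8, 11/16 | 89/128, 45/64, 23/32, 3/4, 1 } ⇒ 177/256
edge 10 of 13 (blue): { 0, 1/2, 5/8, 11/16, 177/256 | 89/128, 45/64, 23/32, 3/4, 1 } ⇒ 355/512
edge 11 of 13 (blue): { 0, 1/2, 5/8, 11/16, 177/256, 355/512 | 89/128, 45/64, 23/32, 3/4, 1 } ⇒ 711/1024
edge 12 of 13 (blue): { 0, 1/2, 5/8, 11/16, 177/256, 355/512, 711/1024 | 89/128, 45/64, 23/32, 3/4, 1 } ⇒ 1423/2048
edge 13 of 13 (red): { 0, 1/2, 5/8, 11/16, 177/256, 355/512, 711/1024 | 1423/2048, 89/128, 45/64, 23/32, 3/4, 1 } ⇒ 2845/4096

2845/4096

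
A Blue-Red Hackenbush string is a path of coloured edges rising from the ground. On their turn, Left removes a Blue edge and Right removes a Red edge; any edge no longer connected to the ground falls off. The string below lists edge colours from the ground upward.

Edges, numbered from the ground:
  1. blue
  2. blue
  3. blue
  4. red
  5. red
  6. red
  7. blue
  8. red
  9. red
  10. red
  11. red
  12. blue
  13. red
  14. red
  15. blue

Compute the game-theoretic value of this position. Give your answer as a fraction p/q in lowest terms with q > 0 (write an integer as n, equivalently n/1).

Prefix values for blue blue blue red red red blue red red red red blue red red blue via {L|R} + simplicity:
1 of 15 · b · max L 0 · min R +∞ — 1
2 of 15 · bb · max L 1 · min R +∞ — 2
3 of 15 · bbb · max L 2 · min R +∞ — 3
4 of 15 · bbbr · max L 2 · min R 3 — 5/2
5 of 15 · bbbrr · max L 2 · min R 5/2 — 9/4
6 of 15 · bbbrrr · max L 2 · min R 9/4 — 17/8
7 of 15 · bbbrrrb · max L 17/8 · min R 9/4 — 35/16
8 of 15 · bbbrrrbr · max L 17/8 · min R 35/16 — 69/32
9 of 15 · bbbrrrbrr · max L 17/8 · min R 69/32 — 137/64
10 of 15 · bbbrrrbrrr · max L 17/8 · min R 137/64 — 273/128
11 of 15 · bbbrrrbrrrr · max L 17/8 · min R 273/128 — 545/256
12 of 15 · bbbrrrbrrrrb · max L 545/256 · min R 273/128 — 1091/512
13 of 15 · bbbrrrbrrrrbr · max L 545/256 · min R 1091/512 — 2181/1024
14 of 15 · bbbrrrbrrrrbrr · max L 545/256 · min R 2181/1024 — 4361/2048
15 of 15 · bbbrrrbrrrrbrrb · max L 4361/2048 · min R 2181/1024 — 8723/4096

8723/4096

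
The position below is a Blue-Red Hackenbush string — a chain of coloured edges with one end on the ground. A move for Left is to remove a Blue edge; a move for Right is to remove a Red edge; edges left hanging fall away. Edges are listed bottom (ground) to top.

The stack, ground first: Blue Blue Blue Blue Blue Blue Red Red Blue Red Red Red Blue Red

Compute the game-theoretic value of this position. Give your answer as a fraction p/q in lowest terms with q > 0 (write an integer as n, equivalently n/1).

B: Left { 0 }, Right { ∅ } -> simplest 1
BB: Left { 0,1 }, Right { ∅ } -> simplest 2
BBB: Left { 0,1,2 }, Right { ∅ } -> simplest 3
BBBB: Left { 0,1,2,3 }, Right { ∅ } -> simplest 4
BBBBB: Left { 0,1,2,3,4 }, Right { ∅ } -> simplest 5
BBBBBB: Left { 0,1,2,3,4,5 }, Right { ∅ } -> simplest 6
BBBBBBR: Left { 0,1,2,3,4,5 }, Right { 6 } -> simplest 11/2
BBBBBBRR: Left { 0,1,2,3,4,5 }, Right { 11/2,6 } -> simplest 21/4
BBBBBBRRB: Left { 0,1,2,3,4,5,21/4 }, Right { 11/2,6 } -> simplest 43/8
BBBBBBRRBR: Left { 0,1,2,3,4,5,21/4 }, Right { 43/8,11/2,6 } -> simplest 85/16
BBBBBBRRBRR: Left { 0,1,2,3,4,5,21/4 }, Right { 85/16,43/8,11/2,6 } -> simplest 169/32
BBBBBBRRBRRR: Left { 0,1,2,3,4,5,21/4 }, Right { 169/32,85/16,43/8,11/2,6 } -> simplest 337/64
BBBBBBRRBRRRB: Left { 0,1,2,3,4,5,21/4,337/64 }, Right { 169/32,85/16,43/8,11/2,6 } -> simplest 675/128
BBBBBBRRBRRRBR: Left { 0,1,2,3,4,5,21/4,337/64 }, Right { 675/128,169/32,85/16,43/8,11/2,6 } -> simplest 1349/256

1349/256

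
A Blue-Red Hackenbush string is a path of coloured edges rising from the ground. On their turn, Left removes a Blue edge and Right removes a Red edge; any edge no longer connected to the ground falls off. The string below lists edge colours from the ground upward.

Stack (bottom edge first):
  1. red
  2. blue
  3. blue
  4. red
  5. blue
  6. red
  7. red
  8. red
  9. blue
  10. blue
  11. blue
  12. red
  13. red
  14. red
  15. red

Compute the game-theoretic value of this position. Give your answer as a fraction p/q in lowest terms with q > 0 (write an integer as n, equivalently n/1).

-5919/16384

v_1 [r]  L=[—]  R=[0]  = -1
v_2 [rb]  L=[-1]  R=[0]  = -1/2
v_3 [rbb]  L=[-1; -1/2]  R=[0]  = -1/4
v_4 [rbbr]  L=[-1; -1/2]  R=[-1/4; 0]  = -3/8
v_5 [rbbrb]  L=[-1; -1/2; -3/8]  R=[-1/4; 0]  = -5/16
v_6 [rbbrbr]  L=[-1; -1/2; -3/8]  R=[-5/16; -1/4; 0]  = -11/32
v_7 [rbbrbrr]  L=[-1; -1/2; -3/8]  R=[-11/32; -5/16; -1/4; 0]  = -23/64
v_8 [rbbrbrrr]  L=[-1; -1/2; -3/8]  R=[-23/64; -11/32; -5/16; -1/4; 0]  = -47/128
v_9 [rbbrbrrrb]  L=[-1; -1/2; -3/8; -47/128]  R=[-23/64; -11/32; -5/16; -1/4; 0]  = -93/256
v_10 [rbbrbrrrbb]  L=[-1; -1/2; -3/8; -47/128; -93/256]  R=[-23/64; -11/32; -5/16; -1/4; 0]  = -185/512
v_11 [rbbrbrrrbbb]  L=[-1; -1/2; -3/8; -47/128; -93/256; -185/512]  R=[-23/64; -11/32; -5/16; -1/4; 0]  = -369/1024
v_12 [rbbrbrrrbbbr]  L=[-1; -1/2; -3/8; -47/128; -93/256; -185/512]  R=[-369/1024; -23/64; -11/32; -5/16; -1/4; 0]  = -739/2048
v_13 [rbbrbrrrbbbrr]  L=[-1; -1/2; -3/8; -47/128; -93/256; -185/512]  R=[-739/2048; -369/1024; -23/64; -11/32; -5/16; -1/4; 0]  = -1479/4096
v_14 [rbbrbrrrbbbrrr]  L=[-1; -1/2; -3/8; -47/128; -93/256; -185/512]  R=[-1479/4096; -739/2048; -369/1024; -23/64; -11/32; -5/16; -1/4; 0]  = -2959/8192
v_15 [rbbrbrrrbbbrrrr]  L=[-1; -1/2; -3/8; -47/128; -93/256; -185/512]  R=[-2959/8192; -1479/4096; -739/2048; -369/1024; -23/64; -11/32; -5/16; -1/4; 0]  = -5919/16384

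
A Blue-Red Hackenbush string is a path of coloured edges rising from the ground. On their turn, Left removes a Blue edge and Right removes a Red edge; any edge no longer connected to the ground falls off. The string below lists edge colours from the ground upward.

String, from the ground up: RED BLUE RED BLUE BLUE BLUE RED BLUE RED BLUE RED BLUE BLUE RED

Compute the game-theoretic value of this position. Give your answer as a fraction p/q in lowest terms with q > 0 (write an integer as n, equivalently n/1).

R: Left {  }, Right { 0 } => simplest -1
RB: Left { -1 }, Right { 0 } => simplest -1/2
RBR: Left { -1 }, Right { -1/2; 0 } => simplest -3/4
RBRB: Left { -1; -3/4 }, Right { -1/2; 0 } => simplest -5/8
RBRBB: Left { -1; -3/4; -5/8 }, Right { -1/2; 0 } => simplest -9/16
RBRBBB: Left { -1; -3/4; -5/8; -9/16 }, Right { -1/2; 0 } => simplest -17/32
RBRBBBR: Left { -1; -3/4; -5/8; -9/16 }, Right { -17/32; -1/2; 0 } => simplest -35/64
RBRBBBRB: Left { -1; -3/4; -5/8; -9/16; -35/64 }, Right { -17/32; -1/2; 0 } => simplest -69/128
RBRBBBRBR: Left { -1; -3/4; -5/8; -9/16; -35/64 }, Right { -69/128; -17/32; -1/2; 0 } => simplest -139/256
RBRBBBRBRB: Left { -1; -3/4; -5/8; -9/16; -35/64; -139/256 }, Right { -69/128; -17/32; -1/2; 0 } => simplest -277/512
RBRBBBRBRBR: Left { -1; -3/4; -5/8; -9/16; -35/64; -139/256 }, Right { -277/512; -69/128; -17/32; -1/2; 0 } => simplest -555/1024
RBRBBBRBRBRB: Left { -1; -3/4; -5/8; -9/16; -35/64; -139/256; -555/1024 }, Right { -277/512; -69/128; -17/32; -1/2; 0 } => simplest -1109/2048
RBRBBBRBRBRBB: Left { -1; -3/4; -5/8; -9/16; -35/64; -139/256; -555/1024; -1109/2048 }, Right { -277/512; -69/128; -17/32; -1/2; 0 } => simplest -2217/4096
RBRBBBRBRBRBBR: Left { -1; -3/4; -5/8; -9/16; -35/64; -139/256; -555/1024; -1109/2048 }, Right { -2217/4096; -277/512; -69/128; -17/32; -1/2; 0 } => simplest -4435/8192

-4435/8192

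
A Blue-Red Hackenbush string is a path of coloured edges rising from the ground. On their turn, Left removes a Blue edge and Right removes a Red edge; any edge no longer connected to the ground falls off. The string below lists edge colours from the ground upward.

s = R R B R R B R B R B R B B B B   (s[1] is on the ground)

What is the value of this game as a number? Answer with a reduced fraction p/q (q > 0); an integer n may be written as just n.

R: Left {  }, Right { 0 } => simplest -1
RR: Left {  }, Right { -1, 0 } => simplest -2
RRB: Left { -2 }, Right { -1, 0 } => simplest -3/2
RRBR: Left { -2 }, Right { -3/2, -1, 0 } => simplest -7/4
RRBRR: Left { -2 }, Right { -7/4, -3/2, -1, 0 } => simplest -15/8
RRBRRB: Left { -2, -15/8 }, Right { -7/4, -3/2, -1, 0 } => simplest -29/16
RRBRRBR: Left { -2, -15/8 }, Right { -29/16, -7/4, -3/2, -1, 0 } => simplest -59/32
RRBRRBRB: Left { -2, -15/8, -59/32 }, Right { -29/16, -7/4, -3/2, -1, 0 } => simplest -117/64
RRBRRBRBR: Left { -2, -15/8, -59/32 }, Right { -117/64, -29/16, -7/4, -3/2, -1, 0 } => simplest -235/128
RRBRRBRBRB: Left { -2, -15/8, -59/32, -235/128 }, Right { -117/64, -29/16, -7/4, -3/2, -1, 0 } => simplest -469/256
RRBRRBRBRBR: Left { -2, -15/8, -59/32, -235/128 }, Right { -469/256, -117/64, -29/16, -7/4, -3/2, -1, 0 } => simplest -939/512
RRBRRBRBRBRB: Left { -2, -15/8, -59/32, -235/128, -939/512 }, Right { -469/256, -117/64, -29/16, -7/4, -3/2, -1, 0 } => simplest -1877/1024
RRBRRBRBRBRBB: Left { -2, -15/8, -59/32, -235/128, -939/512, -1877/1024 }, Right { -469/256, -117/64, -29/16, -7/4, -3/2, -1, 0 } => simplest -3753/2048
RRBRRBRBRBRBBB: Left { -2, -15/8, -59/32, -235/128, -939/512, -1877/1024, -3753/2048 }, Right { -469/256, -117/64, -29/16, -7/4, -3/2, -1, 0 } => simplest -7505/4096
RRBRRBRBRBRBBBB: Left { -2, -15/8, -59/32, -235/128, -939/512, -1877/1024, -3753/2048, -7505/4096 }, Right { -469/256, -117/64, -29/16, -7/4, -3/2, -1, 0 } => simplest -15009/8192

-15009/8192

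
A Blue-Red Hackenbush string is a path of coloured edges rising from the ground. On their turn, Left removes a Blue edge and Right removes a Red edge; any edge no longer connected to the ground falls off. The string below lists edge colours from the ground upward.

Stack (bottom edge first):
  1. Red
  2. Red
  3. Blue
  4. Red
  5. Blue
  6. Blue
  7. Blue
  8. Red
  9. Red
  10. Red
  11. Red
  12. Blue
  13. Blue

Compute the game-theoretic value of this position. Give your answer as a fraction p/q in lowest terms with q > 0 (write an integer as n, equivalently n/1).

-3193/2048

g(R) = { ∅ | 0 } gives -1
g(RR) = { ∅ | -1,0 } gives -2
g(RRB) = { -2 | -1,0 } gives -3/2
g(RRBR) = { -2 | -3/2,-1,0 } gives -7/4
g(RRBRB) = { -2,-7/4 | -3/2,-1,0 } gives -13/8
g(RRBRBB) = { -2,-7/4,-13/8 | -3/2,-1,0 } gives -25/16
g(RRBRBBB) = { -2,-7/4,-13/8,-25/16 | -3/2,-1,0 } gives -49/32
g(RRBRBBBR) = { -2,-7/4,-13/8,-25/16 | -49/32,-3/2,-1,0 } gives -99/64
g(RRBRBBBRR) = { -2,-7/4,-13/8,-25/16 | -99/64,-49/32,-3/2,-1,0 } gives -199/128
g(RRBRBBBRRR) = { -2,-7/4,-13/8,-25/16 | -199/128,-99/64,-49/32,-3/2,-1,0 } gives -399/256
g(RRBRBBBRRRR) = { -2,-7/4,-13/8,-25/16 | -399/256,-199/128,-99/64,-49/32,-3/2,-1,0 } gives -799/512
g(RRBRBBBRRRRB) = { -2,-7/4,-13/8,-25/16,-799/512 | -399/256,-199/128,-99/64,-49/32,-3/2,-1,0 } gives -1597/1024
g(RRBRBBBRRRRBB) = { -2,-7/4,-13/8,-25/16,-799/512,-1597/1024 | -399/256,-199/128,-99/64,-49/32,-3/2,-1,0 } gives -3193/2048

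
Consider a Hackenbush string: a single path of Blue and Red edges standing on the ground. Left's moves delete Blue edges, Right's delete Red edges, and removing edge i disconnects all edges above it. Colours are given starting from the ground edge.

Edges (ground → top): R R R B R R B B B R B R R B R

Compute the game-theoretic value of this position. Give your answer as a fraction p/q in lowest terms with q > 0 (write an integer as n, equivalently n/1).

Build v(s[:k]) for k = 1..15, string s = R R R B R R B B B R B R R B R.
edge 1 of 15 (R): { · | 0 } => -1
edge 2 of 15 (R): { · | -1 0 } => -2
edge 3 of 15 (R): { · | -2 -1 0 } => -3
edge 4 of 15 (B): { -3 | -2 -1 0 } => -5/2
edge 5 of 15 (R): { -3 | -5/2 -2 -1 0 } => -11/4
edge 6 of 15 (R): { -3 | -11/4 -5/2 -2 -1 0 } => -23/8
edge 7 of 15 (B): { -3 -23/8 | -11/4 -5/2 -2 -1 0 } => -45/16
edge 8 of 15 (B): { -3 -23/8 -45/16 | -11/4 -5/2 -2 -1 0 } => -89/32
edge 9 of 15 (B): { -3 -23/8 -45/16 -89/32 | -11/4 -5/2 -2 -1 0 } => -177/64
edge 10 of 15 (R): { -3 -23/8 -45/16 -89/32 | -177/64 -11/4 -5/2 -2 -1 0 } => -355/128
edge 11 of 15 (B): { -3 -23/8 -45/16 -89/32 -355/128 | -177/64 -11/4 -5/2 -2 -1 0 } => -709/256
edge 12 of 15 (R): { -3 -23/8 -45/16 -89/32 -355/128 | -709/256 -177/64 -11/4 -5/2 -2 -1 0 } => -1419/512
edge 13 of 15 (R): { -3 -23/8 -45/16 -89/32 -355/128 | -1419/512 -709/256 -177/64 -11/4 -5/2 -2 -1 0 } => -2839/1024
edge 14 of 15 (B): { -3 -23/8 -45/16 -89/32 -355/128 -2839/1024 | -1419/512 -709/256 -177/64 -11/4 -5/2 -2 -1 0 } => -5677/2048
edge 15 of 15 (R): { -3 -23/8 -45/16 -89/32 -355/128 -2839/1024 | -5677/2048 -1419/512 -709/256 -177/64 -11/4 -5/2 -2 -1 0 } => -11355/4096

-11355/4096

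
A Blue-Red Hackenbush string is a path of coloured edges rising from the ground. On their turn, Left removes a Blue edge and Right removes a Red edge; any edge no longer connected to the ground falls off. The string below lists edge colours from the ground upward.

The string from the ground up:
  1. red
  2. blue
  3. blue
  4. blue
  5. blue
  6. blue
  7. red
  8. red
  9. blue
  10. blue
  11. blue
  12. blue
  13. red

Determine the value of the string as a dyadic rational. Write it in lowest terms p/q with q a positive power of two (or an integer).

step 1: add red to get r; options L={ none } R={ 0 } -> -1
step 2: add blue to get rb; options L={ -1 } R={ 0 } -> -1/2
step 3: add blue to get rbb; options L={ -1; -1/2 } R={ 0 } -> -1/4
step 4: add blue to get rbbb; options L={ -1; -1/2; -1/4 } R={ 0 } -> -1/8
step 5: add blue to get rbbbb; options L={ -1; -1/2; -1/4; -1/8 } R={ 0 } -> -1/16
step 6: add blue to get rbbbbb; options L={ -1; -1/2; -1/4; -1/8; -1/16 } R={ 0 } -> -1/32
step 7: add red to get rbbbbbr; options L={ -1; -1/2; -1/4; -1/8; -1/16 } R={ -1/32; 0 } -> -3/64
step 8: add red to get rbbbbbrr; options L={ -1; -1/2; -1/4; -1/8; -1/16 } R={ -3/64; -1/32; 0 } -> -7/128
step 9: add blue to get rbbbbbrrb; options L={ -1; -1/2; -1/4; -1/8; -1/16; -7/128 } R={ -3/64; -1/32; 0 } -> -13/256
step 10: add blue to get rbbbbbrrbb; options L={ -1; -1/2; -1/4; -1/8; -1/16; -7/128; -13/256 } R={ -3/64; -1/32; 0 } -> -25/512
step 11: add blue to get rbbbbbrrbbb; options L={ -1; -1/2; -1/4; -1/8; -1/16; -7/128; -13/256; -25/512 } R={ -3/64; -1/32; 0 } -> -49/1024
step 12: add blue to get rbbbbbrrbbbb; options L={ -1; -1/2; -1/4; -1/8; -1/16; -7/128; -13/256; -25/512; -49/1024 } R={ -3/64; -1/32; 0 } -> -97/2048
step 13: add red to get rbbbbbrrbbbbr; options L={ -1; -1/2; -1/4; -1/8; -1/16; -7/128; -13/256; -25/512; -49/1024 } R={ -97/2048; -3/64; -1/32; 0 } -> -195/4096

-195/4096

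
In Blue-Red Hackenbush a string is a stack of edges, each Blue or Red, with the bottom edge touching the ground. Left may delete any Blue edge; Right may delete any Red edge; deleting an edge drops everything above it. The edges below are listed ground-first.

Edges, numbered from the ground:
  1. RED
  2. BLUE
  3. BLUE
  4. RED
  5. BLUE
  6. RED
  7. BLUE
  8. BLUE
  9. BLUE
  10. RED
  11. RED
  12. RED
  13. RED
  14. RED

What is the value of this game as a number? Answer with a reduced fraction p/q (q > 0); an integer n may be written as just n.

G(R) = { (no moves) | 0 } = -1
G(RB) = { -1 | 0 } = -1/2
G(RBB) = { -1; -1/2 | 0 } = -1/4
G(RBBR) = { -1; -1/2 | -1/4; 0 } = -3/8
G(RBBRB) = { -1; -1/2; -3/8 | -1/4; 0 } = -5/16
G(RBBRBR) = { -1; -1/2; -3/8 | -5/16; -1/4; 0 } = -11/32
G(RBBRBRB) = { -1; -1/2; -3/8; -11/32 | -5/16; -1/4; 0 } = -21/64
G(RBBRBRBB) = { -1; -1/2; -3/8; -11/32; -21/64 | -5/16; -1/4; 0 } = -41/128
G(RBBRBRBBB) = { -1; -1/2; -3/8; -11/32; -21/64; -41/128 | -5/16; -1/4; 0 } = -81/256
G(RBBRBRBBBR) = { -1; -1/2; -3/8; -11/32; -21/64; -41/128 | -81/256; -5/16; -1/4; 0 } = -163/512
G(RBBRBRBBBRR) = { -1; -1/2; -3/8; -11/32; -21/64; -41/128 | -163/512; -81/256; -5/16; -1/4; 0 } = -327/1024
G(RBBRBRBBBRRR) = { -1; -1/2; -3/8; -11/32; -21/64; -41/128 | -327/1024; -163/512; -81/256; -5/16; -1/4; 0 } = -655/2048
G(RBBRBRBBBRRRR) = { -1; -1/2; -3/8; -11/32; -21/64; -41/128 | -655/2048; -327/1024; -163/512; -81/256; -5/16; -1/4; 0 } = -1311/4096
G(RBBRBRBBBRRRRR) = { -1; -1/2; -3/8; -11/32; -21/64; -41/128 | -1311/4096; -655/2048; -327/1024; -163/512; -81/256; -5/16; -1/4; 0 } = -2623/8192

-2623/8192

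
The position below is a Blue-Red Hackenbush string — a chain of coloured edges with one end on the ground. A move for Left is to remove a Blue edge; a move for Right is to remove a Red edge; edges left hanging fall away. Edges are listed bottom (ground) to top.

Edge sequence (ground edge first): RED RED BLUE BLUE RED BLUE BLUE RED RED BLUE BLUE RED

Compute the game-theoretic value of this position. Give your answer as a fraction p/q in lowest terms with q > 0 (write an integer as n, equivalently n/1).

-1331/1024

Build value(s[:k]) for k = 1..12, string s = RED RED BLUE BLUE RED BLUE BLUE RED RED BLUE BLUE RED.
R: Left { none }, Right { 0 } — simplest -1
RR: Left { none }, Right { -1, 0 } — simplest -2
RRB: Left { -2 }, Right { -1, 0 } — simplest -3/2
RRBB: Left { -2, -3/2 }, Right { -1, 0 } — simplest -5/4
RRBBR: Left { -2, -3/2 }, Right { -5/4, -1, 0 } — simplest -11/8
RRBBRB: Left { -2, -3/2, -11/8 }, Right { -5/4, -1, 0 } — simplest -21/16
RRBBRBB: Left { -2, -3/2, -11/8, -21/16 }, Right { -5/4, -1, 0 } — simplest -41/32
RRBBRBBR: Left { -2, -3/2, -11/8, -21/16 }, Right { -41/32, -5/4, -1, 0 } — simplest -83/64
RRBBRBBRR: Left { -2, -3/2, -11/8, -21/16 }, Right { -83/64, -41/32, -5/4, -1, 0 } — simplest -167/128
RRBBRBBRRB: Left { -2, -3/2, -11/8, -21/16, -167/128 }, Right { -83/64, -41/32, -5/4, -1, 0 } — simplest -333/256
RRBBRBBRRBB: Left { -2, -3/2, -11/8, -21/16, -167/128, -333/256 }, Right { -83/64, -41/32, -5/4, -1, 0 } — simplest -665/512
RRBBRBBRRBBR: Left { -2, -3/2, -11/8, -21/16, -167/128, -333/256 }, Right { -665/512, -83/64, -41/32, -5/4, -1, 0 } — simplest -1331/1024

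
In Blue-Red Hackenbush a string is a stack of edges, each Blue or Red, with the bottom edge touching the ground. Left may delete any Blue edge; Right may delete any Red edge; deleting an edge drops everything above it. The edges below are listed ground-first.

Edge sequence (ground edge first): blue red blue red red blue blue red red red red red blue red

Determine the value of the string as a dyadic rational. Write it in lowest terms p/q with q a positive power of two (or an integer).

4869/8192

Build G(s[:k]) for k = 1..14, string s = blue red blue red red blue blue red red red red red blue red.
G(b) = { 0 | ∅ } — 1
G(br) = { 0 | 1 } — 1/2
G(brb) = { 0 1/2 | 1 } — 3/4
G(brbr) = { 0 1/2 | 3/4 1 } — 5/8
G(brbrr) = { 0 1/2 | 5/8 3/4 1 } — 9/16
G(brbrrb) = { 0 1/2 9/16 | 5/8 3/4 1 } — 19/32
G(brbrrbb) = { 0 1/2 9/16 19/32 | 5/8 3/4 1 } — 39/64
G(brbrrbbr) = { 0 1/2 9/16 19/32 | 39/64 5/8 3/4 1 } — 77/128
G(brbrrbbrr) = { 0 1/2 9/16 19/32 | 77/128 39/64 5/8 3/4 1 } — 153/256
G(brbrrbbrrr) = { 0 1/2 9/16 19/32 | 153/256 77/128 39/64 5/8 3/4 1 } — 305/512
G(brbrrbbrrrr) = { 0 1/2 9/16 19/32 | 305/512 153/256 77/128 39/64 5/8 3/4 1 } — 609/1024
G(brbrrbbrrrrr) = { 0 1/2 9/16 19/32 | 609/1024 305/512 153/256 77/128 39/64 5/8 3/4 1 } — 1217/2048
G(brbrrbbrrrrrb) = { 0 1/2 9/16 19/32 1217/2048 | 609/1024 305/512 153/256 77/128 39/64 5/8 3/4 1 } — 2435/4096
G(brbrrbbrrrrrbr) = { 0 1/2 9/16 19/32 1217/2048 | 2435/4096 609/1024 305/512 153/256 77/128 39/64 5/8 3/4 1 } — 4869/8192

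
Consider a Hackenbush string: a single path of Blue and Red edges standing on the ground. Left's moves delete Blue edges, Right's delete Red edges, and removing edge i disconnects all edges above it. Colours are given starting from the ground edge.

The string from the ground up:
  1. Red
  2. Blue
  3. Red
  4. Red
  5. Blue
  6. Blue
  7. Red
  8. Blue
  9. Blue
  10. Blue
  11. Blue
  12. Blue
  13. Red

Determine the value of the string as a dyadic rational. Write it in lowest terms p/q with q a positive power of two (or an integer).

-3203/4096

edge 1 of 13 (Red): { · | 0 } gives -1
edge 2 of 13 (Blue): { -1 | 0 } gives -1/2
edge 3 of 13 (Red): { -1 | -1/2, 0 } gives -3/4
edge 4 of 13 (Red): { -1 | -3/4, -1/2, 0 } gives -7/8
edge 5 of 13 (Blue): { -1, -7/8 | -3/4, -1/2, 0 } gives -13/16
edge 6 of 13 (Blue): { -1, -7/8, -13/16 | -3/4, -1/2, 0 } gives -25/32
edge 7 of 13 (Red): { -1, -7/8, -13/16 | -25/32, -3/4, -1/2, 0 } gives -51/64
edge 8 of 13 (Blue): { -1, -7/8, -13/16, -51/64 | -25/32, -3/4, -1/2, 0 } gives -101/128
edge 9 of 13 (Blue): { -1, -7/8, -13/16, -51/64, -101/128 | -25/32, -3/4, -1/2, 0 } gives -201/256
edge 10 of 13 (Blue): { -1, -7/8, -13/16, -51/64, -101/128, -201/256 | -25/32, -3/4, -1/2, 0 } gives -401/512
edge 11 of 13 (Blue): { -1, -7/8, -13/16, -51/64, -101/128, -201/256, -401/512 | -25/32, -3/4, -1/2, 0 } gives -801/1024
edge 12 of 13 (Blue): { -1, -7/8, -13/16, -51/64, -101/128, -201/256, -401/512, -801/1024 | -25/32, -3/4, -1/2, 0 } gives -1601/2048
edge 13 of 13 (Red): { -1, -7/8, -13/16, -51/64, -101/128, -201/256, -401/512, -801/1024 | -1601/2048, -25/32, -3/4, -1/2, 0 } gives -3203/4096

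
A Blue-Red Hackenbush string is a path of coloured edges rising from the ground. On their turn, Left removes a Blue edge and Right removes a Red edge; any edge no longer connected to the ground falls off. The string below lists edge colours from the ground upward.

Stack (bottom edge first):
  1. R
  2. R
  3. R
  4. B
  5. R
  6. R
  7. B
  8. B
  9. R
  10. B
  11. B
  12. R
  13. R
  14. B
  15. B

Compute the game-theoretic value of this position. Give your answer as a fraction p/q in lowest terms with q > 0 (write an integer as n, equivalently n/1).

Recurse on prefixes of the 15-edge string R R R B R R B B R B B R R B B:
edge 1 of 15 (R): { none | 0 } → -1
edge 2 of 15 (R): { none | -1 0 } → -2
edge 3 of 15 (R): { none | -2 -1 0 } → -3
edge 4 of 15 (B): { -3 | -2 -1 0 } → -5/2
edge 5 of 15 (R): { -3 | -5/2 -2 -1 0 } → -11/4
edge 6 of 15 (R): { -3 | -11/4 -5/2 -2 -1 0 } → -23/8
edge 7 of 15 (B): { -3 -23/8 | -11/4 -5/2 -2 -1 0 } → -45/16
edge 8 of 15 (B): { -3 -23/8 -45/16 | -11/4 -5/2 -2 -1 0 } → -89/32
edge 9 of 15 (R): { -3 -23/8 -45/16 | -89/32 -11/4 -5/2 -2 -1 0 } → -179/64
edge 10 of 15 (B): { -3 -23/8 -45/16 -179/64 | -89/32 -11/4 -5/2 -2 -1 0 } → -357/128
edge 11 of 15 (B): { -3 -23/8 -45/16 -179/64 -357/128 | -89/32 -11/4 -5/2 -2 -1 0 } → -713/256
edge 12 of 15 (R): { -3 -23/8 -45/16 -179/64 -357/128 | -713/256 -89/32 -11/4 -5/2 -2 -1 0 } → -1427/512
edge 13 of 15 (R): { -3 -23/8 -45/16 -179/64 -357/128 | -1427/512 -713/256 -89/32 -11/4 -5/2 -2 -1 0 } → -2855/1024
edge 14 of 15 (B): { -3 -23/8 -45/16 -179/64 -357/128 -2855/1024 | -1427/512 -713/256 -89/32 -11/4 -5/2 -2 -1 0 } → -5709/2048
edge 15 of 15 (B): { -3 -23/8 -45/16 -179/64 -357/128 -2855/1024 -5709/2048 | -1427/512 -713/256 -89/32 -11/4 -5/2 -2 -1 0 } → -11417/4096

-11417/4096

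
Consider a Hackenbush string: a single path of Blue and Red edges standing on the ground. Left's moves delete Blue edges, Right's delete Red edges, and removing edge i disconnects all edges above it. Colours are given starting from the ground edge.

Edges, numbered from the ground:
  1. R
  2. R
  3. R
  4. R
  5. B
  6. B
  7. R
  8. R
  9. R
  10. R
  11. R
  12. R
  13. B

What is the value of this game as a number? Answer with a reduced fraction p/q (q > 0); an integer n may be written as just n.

edge 1 of 13 (R): {  | 0 } -> -1
edge 2 of 13 (R): {  | -1, 0 } -> -2
edge 3 of 13 (R): {  | -2, -1, 0 } -> -3
edge 4 of 13 (R): {  | -3, -2, -1, 0 } -> -4
edge 5 of 13 (B): { -4 | -3, -2, -1, 0 } -> -7/2
edge 6 of 13 (B): { -4, -7/2 | -3, -2, -1, 0 } -> -13/4
edge 7 of 13 (R): { -4, -7/2 | -13/4, -3, -2, -1, 0 } -> -27/8
edge 8 of 13 (R): { -4, -7/2 | -27/8, -13/4, -3, -2, -1, 0 } -> -55/16
edge 9 of 13 (R): { -4, -7/2 | -55/16, -27/8, -13/4, -3, -2, -1, 0 } -> -111/32
edge 10 of 13 (R): { -4, -7/2 | -111/32, -55/16, -27/8, -13/4, -3, -2, -1, 0 } -> -223/64
edge 11 of 13 (R): { -4, -7/2 | -223/64, -111/32, -55/16, -27/8, -13/4, -3, -2, -1, 0 } -> -447/128
edge 12 of 13 (R): { -4, -7/2 | -447/128, -223/64, -111/32, -55/16, -27/8, -13/4, -3, -2, -1, 0 } -> -895/256
edge 13 of 13 (B): { -4, -7/2, -895/256 | -447/128, -223/64, -111/32, -55/16, -27/8, -13/4, -3, -2, -1, 0 } -> -1789/512

-1789/512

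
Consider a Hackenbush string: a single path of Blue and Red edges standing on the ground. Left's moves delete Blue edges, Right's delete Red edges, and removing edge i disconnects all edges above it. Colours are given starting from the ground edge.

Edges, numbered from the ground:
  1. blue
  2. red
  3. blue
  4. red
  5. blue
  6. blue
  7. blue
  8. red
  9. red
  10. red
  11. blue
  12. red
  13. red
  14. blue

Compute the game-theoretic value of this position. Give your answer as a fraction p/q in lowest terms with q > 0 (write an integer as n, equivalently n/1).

5907/8192

Recurse on prefixes of the 14-edge string blue red blue red blue blue blue red red red blue red red blue:
step 1: add blue to get b; options L={ 0 } R={  } = 1
step 2: add red to get br; options L={ 0 } R={ 1 } = 1/2
step 3: add blue to get brb; options L={ 0 1/2 } R={ 1 } = 3/4
step 4: add red to get brbr; options L={ 0 1/2 } R={ 3/4 1 } = 5/8
step 5: add blue to get brbrb; options L={ 0 1/2 5/8 } R={ 3/4 1 } = 11/16
step 6: add blue to get brbrbb; options L={ 0 1/2 5/8 11/16 } R={ 3/4 1 } = 23/32
step 7: add blue to get brbrbbb; options L={ 0 1/2 5/8 11/16 23/32 } R={ 3/4 1 } = 47/64
step 8: add red to get brbrbbbr; options L={ 0 1/2 5/8 11/16 23/32 } R={ 47/64 3/4 1 } = 93/128
step 9: add red to get brbrbbbrr; options L={ 0 1/2 5/8 11/16 23/32 } R={ 93/128 47/64 3/4 1 } = 185/256
step 10: add red to get brbrbbbrrr; options L={ 0 1/2 5/8 11/16 23/32 } R={ 185/256 93/128 47/64 3/4 1 } = 369/512
step 11: add blue to get brbrbbbrrrb; options L={ 0 1/2 5/8 11/16 23/32 369/512 } R={ 185/256 93/128 47/64 3/4 1 } = 739/1024
step 12: add red to get brbrbbbrrrbr; options L={ 0 1/2 5/8 11/16 23/32 369/512 } R={ 739/1024 185/256 93/128 47/64 3/4 1 } = 1477/2048
step 13: add red to get brbrbbbrrrbrr; options L={ 0 1/2 5/8 11/16 23/32 369/512 } R={ 1477/2048 739/1024 185/256 93/128 47/64 3/4 1 } = 2953/4096
step 14: add blue to get brbrbbbrrrbrrb; options L={ 0 1/2 5/8 11/16 23/32 369/512 2953/4096 } R={ 1477/2048 739/1024 185/256 93/128 47/64 3/4 1 } = 5907/8192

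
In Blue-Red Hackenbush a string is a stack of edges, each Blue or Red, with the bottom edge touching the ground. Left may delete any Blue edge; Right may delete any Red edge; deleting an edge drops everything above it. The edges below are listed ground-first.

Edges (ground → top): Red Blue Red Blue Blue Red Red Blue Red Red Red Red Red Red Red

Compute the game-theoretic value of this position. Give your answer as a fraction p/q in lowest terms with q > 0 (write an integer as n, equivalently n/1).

-9983/16384

1 of 15 · R · max L −∞ · min R 0 => -1
2 of 15 · RB · max L -1 · min R 0 => -1/2
3 of 15 · RBR · max L -1 · min R -1/2 => -3/4
4 of 15 · RBRB · max L -3/4 · min R -1/2 => -5/8
5 of 15 · RBRBB · max L -5/8 · min R -1/2 => -9/16
6 of 15 · RBRBBR · max L -5/8 · min R -9/16 => -19/32
7 of 15 · RBRBBRR · max L -5/8 · min R -19/32 => -39/64
8 of 15 · RBRBBRRB · max L -39/64 · min R -19/32 => -77/128
9 of 15 · RBRBBRRBR · max L -39/64 · min R -77/128 => -155/256
10 of 15 · RBRBBRRBRR · max L -39/64 · min R -155/256 => -311/512
11 of 15 · RBRBBRRBRRR · max L -39/64 · min R -311/512 => -623/1024
12 of 15 · RBRBBRRBRRRR · max L -39/64 · min R -623/1024 => -1247/2048
13 of 15 · RBRBBRRBRRRRR · max L -39/64 · min R -1247/2048 => -2495/4096
14 of 15 · RBRBBRRBRRRRRR · max L -39/64 · min R -2495/4096 => -4991/8192
15 of 15 · RBRBBRRBRRRRRRR · max L -39/64 · min R -4991/8192 => -9983/16384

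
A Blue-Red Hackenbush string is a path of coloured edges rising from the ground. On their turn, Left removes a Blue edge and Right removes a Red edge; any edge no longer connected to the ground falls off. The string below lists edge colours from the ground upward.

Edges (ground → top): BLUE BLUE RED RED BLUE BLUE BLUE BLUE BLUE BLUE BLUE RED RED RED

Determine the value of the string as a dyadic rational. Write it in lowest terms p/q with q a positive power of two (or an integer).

Recurse on prefixes of the 14-edge string BLUE BLUE RED RED BLUE BLUE BLUE BLUE BLUE BLUE BLUE RED RED RED:
B: Left { 0 }, Right { · } => simplest 1
BB: Left { 0 1 }, Right { · } => simplest 2
BBR: Left { 0 1 }, Right { 2 } => simplest 3/2
BBRR: Left { 0 1 }, Right { 3/2 2 } => simplest 5/4
BBRRB: Left { 0 1 5/4 }, Right { 3/2 2 } => simplest 11/8
BBRRBB: Left { 0 1 5/4 11/8 }, Right { 3/2 2 } => simplest 23/16
BBRRBBB: Left { 0 1 5/4 11/8 23/16 }, Right { 3/2 2 } => simplest 47/32
BBRRBBBB: Left { 0 1 5/4 11/8 23/16 47/32 }, Right { 3/2 2 } => simplest 95/64
BBRRBBBBB: Left { 0 1 5/4 11/8 23/16 47/32 95/64 }, Right { 3/2 2 } => simplest 191/128
BBRRBBBBBB: Left { 0 1 5/4 11/8 23/16 47/32 95/64 191/128 }, Right { 3/2 2 } => simplest 383/256
BBRRBBBBBBB: Left { 0 1 5/4 11/8 23/16 47/32 95/64 191/128 383/256 }, Right { 3/2 2 } => simplest 767/512
BBRRBBBBBBBR: Left { 0 1 5/4 11/8 23/16 47/32 95/64 191/128 383/256 }, Right { 767/512 3/2 2 } => simplest 1533/1024
BBRRBBBBBBBRR: Left { 0 1 5/4 11/8 23/16 47/32 95/64 191/128 383/256 }, Right { 1533/1024 767/512 3/2 2 } => simplest 3065/2048
BBRRBBBBBBBRRR: Left { 0 1 5/4 11/8 23/16 47/32 95/64 191/128 383/256 }, Right { 3065/2048 1533/1024 767/512 3/2 2 } => simplest 6129/4096

6129/4096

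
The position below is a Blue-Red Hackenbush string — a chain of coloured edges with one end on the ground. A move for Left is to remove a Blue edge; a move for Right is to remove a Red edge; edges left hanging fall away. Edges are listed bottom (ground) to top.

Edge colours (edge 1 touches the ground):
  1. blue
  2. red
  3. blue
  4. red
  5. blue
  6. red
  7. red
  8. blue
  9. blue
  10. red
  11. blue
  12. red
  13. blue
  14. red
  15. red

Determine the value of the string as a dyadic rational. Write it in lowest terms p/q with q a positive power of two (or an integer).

G_1 [b]  L=[0]  R=[none]  so 1
G_2 [br]  L=[0]  R=[1]  so 1/2
G_3 [brb]  L=[0; 1/2]  R=[1]  so 3/4
G_4 [brbr]  L=[0; 1/2]  R=[3/4; 1]  so 5/8
G_5 [brbrb]  L=[0; 1/2; 5/8]  R=[3/4; 1]  so 11/16
G_6 [brbrbr]  L=[0; 1/2; 5/8]  R=[11/16; 3/4; 1]  so 21/32
G_7 [brbrbrr]  L=[0; 1/2; 5/8]  R=[21/32; 11/16; 3/4; 1]  so 41/64
G_8 [brbrbrrb]  L=[0; 1/2; 5/8; 41/64]  R=[21/32; 11/16; 3/4; 1]  so 83/128
G_9 [brbrbrrbb]  L=[0; 1/2; 5/8; 41/64; 83/128]  R=[21/32; 11/16; 3/4; 1]  so 167/256
G_10 [brbrbrrbbr]  L=[0; 1/2; 5/8; 41/64; 83/128]  R=[167/256; 21/32; 11/16; 3/4; 1]  so 333/512
G_11 [brbrbrrbbrb]  L=[0; 1/2; 5/8; 41/64; 83/128; 333/512]  R=[167/256; 21/32; 11/16; 3/4; 1]  so 667/1024
G_12 [brbrbrrbbrbr]  L=[0; 1/2; 5/8; 41/64; 83/128; 333/512]  R=[667/1024; 167/256; 21/32; 11/16; 3/4; 1]  so 1333/2048
G_13 [brbrbrrbbrbrb]  L=[0; 1/2; 5/8; 41/64; 83/128; 333/512; 1333/2048]  R=[667/1024; 167/256; 21/32; 11/16; 3/4; 1]  so 2667/4096
G_14 [brbrbrrbbrbrbr]  L=[0; 1/2; 5/8; 41/64; 83/128; 333/512; 1333/2048]  R=[2667/4096; 667/1024; 167/256; 21/32; 11/16; 3/4; 1]  so 5333/8192
G_15 [brbrbrrbbrbrbrr]  L=[0; 1/2; 5/8; 41/64; 83/128; 333/512; 1333/2048]  R=[5333/8192; 2667/4096; 667/1024; 167/256; 21/32; 11/16; 3/4; 1]  so 10665/16384

10665/16384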